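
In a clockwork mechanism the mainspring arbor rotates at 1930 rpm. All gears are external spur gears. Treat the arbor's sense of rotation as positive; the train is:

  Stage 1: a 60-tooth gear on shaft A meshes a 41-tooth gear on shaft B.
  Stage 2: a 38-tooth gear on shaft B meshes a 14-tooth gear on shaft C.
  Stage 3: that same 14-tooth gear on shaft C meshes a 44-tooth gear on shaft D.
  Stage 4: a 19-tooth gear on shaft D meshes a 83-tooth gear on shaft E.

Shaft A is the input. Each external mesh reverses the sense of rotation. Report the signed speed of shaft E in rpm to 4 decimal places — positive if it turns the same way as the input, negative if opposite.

+558.3816 rpm (same as input, |ω| = 558.3816 rpm)

Stage 1 [60T→41T]: ω = 1930.0000×60/41 = 2824.3902 rpm, dir flips to −; running = −2824.3902
Stage 2 [38T→14T]: ω = 2824.3902×38/14 = 7666.2021 rpm, dir flips to +; running = +7666.2021
Stage 3 [14T→44T]: ω = 7666.2021×14/44 = 2439.2461 rpm, dir flips to −; running = −2439.2461
Stage 4 [19T→83T]: ω = 2439.2461×19/83 = 558.3816 rpm, dir flips to +; running = +558.3816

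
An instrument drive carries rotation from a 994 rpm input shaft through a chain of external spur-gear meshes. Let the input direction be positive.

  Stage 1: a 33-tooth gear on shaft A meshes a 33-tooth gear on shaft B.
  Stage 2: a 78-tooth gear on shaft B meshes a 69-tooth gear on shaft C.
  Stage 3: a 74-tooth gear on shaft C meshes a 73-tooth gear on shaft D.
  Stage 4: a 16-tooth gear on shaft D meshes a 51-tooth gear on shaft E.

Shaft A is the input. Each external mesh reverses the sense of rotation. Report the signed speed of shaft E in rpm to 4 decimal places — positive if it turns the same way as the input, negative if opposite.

Stage 1 [33T→33T]: ω = 994.0000×33/33 = 994.0000 rpm, dir flips to −; running = −994.0000
Stage 2 [78T→69T]: ω = 994.0000×78/69 = 1123.6522 rpm, dir flips to +; running = +1123.6522
Stage 3 [74T→73T]: ω = 1123.6522×74/73 = 1139.0447 rpm, dir flips to −; running = −1139.0447
Stage 4 [16T→51T]: ω = 1139.0447×16/51 = 357.3473 rpm, dir flips to +; running = +357.3473

+357.3473 rpm (same as input, |ω| = 357.3473 rpm)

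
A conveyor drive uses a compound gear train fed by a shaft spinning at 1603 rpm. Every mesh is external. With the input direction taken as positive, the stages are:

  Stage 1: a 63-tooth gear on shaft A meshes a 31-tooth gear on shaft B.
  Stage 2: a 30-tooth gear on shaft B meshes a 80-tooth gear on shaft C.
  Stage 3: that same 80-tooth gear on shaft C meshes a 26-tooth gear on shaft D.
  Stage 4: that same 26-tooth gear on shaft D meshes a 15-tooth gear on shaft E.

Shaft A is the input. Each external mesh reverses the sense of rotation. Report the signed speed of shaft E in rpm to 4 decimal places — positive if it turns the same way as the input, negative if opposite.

+6515.4194 rpm (same as input, |ω| = 6515.4194 rpm)

Stage 1 [63T→31T]: ω = 1603.0000×63/31 = 3257.7097 rpm, dir flips to −; running = −3257.7097
Stage 2 [30T→80T]: ω = 3257.7097×30/80 = 1221.6411 rpm, dir flips to +; running = +1221.6411
Stage 3 [80T→26T]: ω = 1221.6411×80/26 = 3758.8958 rpm, dir flips to −; running = −3758.8958
Stage 4 [26T→15T]: ω = 3758.8958×26/15 = 6515.4194 rpm, dir flips to +; running = +6515.4194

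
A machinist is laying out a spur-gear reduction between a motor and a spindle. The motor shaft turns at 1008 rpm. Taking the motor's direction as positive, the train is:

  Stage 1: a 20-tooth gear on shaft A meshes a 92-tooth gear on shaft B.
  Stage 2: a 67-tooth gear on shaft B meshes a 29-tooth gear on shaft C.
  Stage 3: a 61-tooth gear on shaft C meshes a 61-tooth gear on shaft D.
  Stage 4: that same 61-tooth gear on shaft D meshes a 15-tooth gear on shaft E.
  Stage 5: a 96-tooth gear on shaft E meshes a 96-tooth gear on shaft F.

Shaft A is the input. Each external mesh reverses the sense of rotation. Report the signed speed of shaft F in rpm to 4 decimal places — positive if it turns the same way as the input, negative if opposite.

Stage 1 [20T→92T]: ω = 1008.0000×20/92 = 219.1304 rpm, dir flips to −; running = −219.1304
Stage 2 [67T→29T]: ω = 219.1304×67/29 = 506.2669 rpm, dir flips to +; running = +506.2669
Stage 3 [61T→61T]: ω = 506.2669×61/61 = 506.2669 rpm, dir flips to −; running = −506.2669
Stage 4 [61T→15T]: ω = 506.2669×61/15 = 2058.8186 rpm, dir flips to +; running = +2058.8186
Stage 5 [96T→96T]: ω = 2058.8186×96/96 = 2058.8186 rpm, dir flips to −; running = −2058.8186

-2058.8186 rpm (opposite to input, |ω| = 2058.8186 rpm)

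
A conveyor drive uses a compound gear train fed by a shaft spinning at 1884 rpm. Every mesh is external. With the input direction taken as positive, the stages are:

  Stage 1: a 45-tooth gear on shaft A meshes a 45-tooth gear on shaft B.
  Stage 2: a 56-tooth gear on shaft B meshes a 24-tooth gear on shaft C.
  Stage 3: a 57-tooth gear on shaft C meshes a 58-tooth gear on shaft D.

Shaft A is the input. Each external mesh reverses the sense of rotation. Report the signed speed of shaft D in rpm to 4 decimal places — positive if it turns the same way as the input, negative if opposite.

-4320.2069 rpm (opposite to input, |ω| = 4320.2069 rpm)

Stage 1 [45T→45T]: ω = 1884.0000×45/45 = 1884.0000 rpm, dir flips to −; running = −1884.0000
Stage 2 [56T→24T]: ω = 1884.0000×56/24 = 4396.0000 rpm, dir flips to +; running = +4396.0000
Stage 3 [57T→58T]: ω = 4396.0000×57/58 = 4320.2069 rpm, dir flips to −; running = −4320.2069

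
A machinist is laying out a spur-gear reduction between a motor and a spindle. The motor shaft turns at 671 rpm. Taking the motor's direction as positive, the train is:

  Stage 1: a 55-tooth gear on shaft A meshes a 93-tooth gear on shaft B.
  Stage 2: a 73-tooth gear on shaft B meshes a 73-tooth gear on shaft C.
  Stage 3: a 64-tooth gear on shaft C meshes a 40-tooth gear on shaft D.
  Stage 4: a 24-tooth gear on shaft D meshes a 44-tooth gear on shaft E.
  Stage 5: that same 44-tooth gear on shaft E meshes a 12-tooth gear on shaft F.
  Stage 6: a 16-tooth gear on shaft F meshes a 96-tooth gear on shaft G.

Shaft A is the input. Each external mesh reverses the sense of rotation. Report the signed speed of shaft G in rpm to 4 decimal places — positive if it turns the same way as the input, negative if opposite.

+211.6416 rpm (same as input, |ω| = 211.6416 rpm)

Stage 1 [55T→93T]: ω = 671.0000×55/93 = 396.8280 rpm, dir flips to −; running = −396.8280
Stage 2 [73T→73T]: ω = 396.8280×73/73 = 396.8280 rpm, dir flips to +; running = +396.8280
Stage 3 [64T→40T]: ω = 396.8280×64/40 = 634.9247 rpm, dir flips to −; running = −634.9247
Stage 4 [24T→44T]: ω = 634.9247×24/44 = 346.3226 rpm, dir flips to +; running = +346.3226
Stage 5 [44T→12T]: ω = 346.3226×44/12 = 1269.8495 rpm, dir flips to −; running = −1269.8495
Stage 6 [16T→96T]: ω = 1269.8495×16/96 = 211.6416 rpm, dir flips to +; running = +211.6416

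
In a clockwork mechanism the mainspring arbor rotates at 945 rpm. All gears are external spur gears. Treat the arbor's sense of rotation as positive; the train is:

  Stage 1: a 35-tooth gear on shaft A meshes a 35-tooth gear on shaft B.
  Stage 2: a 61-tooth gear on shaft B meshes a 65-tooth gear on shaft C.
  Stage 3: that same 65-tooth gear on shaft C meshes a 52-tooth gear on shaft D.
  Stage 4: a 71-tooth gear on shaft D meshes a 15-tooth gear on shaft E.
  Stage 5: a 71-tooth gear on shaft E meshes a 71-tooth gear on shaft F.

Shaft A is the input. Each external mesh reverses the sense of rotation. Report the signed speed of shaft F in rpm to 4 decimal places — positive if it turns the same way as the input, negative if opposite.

Stage 1 [35T→35T]: ω = 945.0000×35/35 = 945.0000 rpm, dir flips to −; running = −945.0000
Stage 2 [61T→65T]: ω = 945.0000×61/65 = 886.8462 rpm, dir flips to +; running = +886.8462
Stage 3 [65T→52T]: ω = 886.8462×65/52 = 1108.5577 rpm, dir flips to −; running = −1108.5577
Stage 4 [71T→15T]: ω = 1108.5577×71/15 = 5247.1731 rpm, dir flips to +; running = +5247.1731
Stage 5 [71T→71T]: ω = 5247.1731×71/71 = 5247.1731 rpm, dir flips to −; running = −5247.1731

-5247.1731 rpm (opposite to input, |ω| = 5247.1731 rpm)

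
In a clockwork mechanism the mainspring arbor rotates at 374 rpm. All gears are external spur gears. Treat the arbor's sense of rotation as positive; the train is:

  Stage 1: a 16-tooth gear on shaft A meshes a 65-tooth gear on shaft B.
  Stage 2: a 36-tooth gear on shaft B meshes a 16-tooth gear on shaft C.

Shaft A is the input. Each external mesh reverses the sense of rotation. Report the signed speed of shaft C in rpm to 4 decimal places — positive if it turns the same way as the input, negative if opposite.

Stage 1 [16T→65T]: ω = 374.0000×16/65 = 92.0615 rpm, dir flips to −; running = −92.0615
Stage 2 [36T→16T]: ω = 92.0615×36/16 = 207.1385 rpm, dir flips to +; running = +207.1385

+207.1385 rpm (same as input, |ω| = 207.1385 rpm)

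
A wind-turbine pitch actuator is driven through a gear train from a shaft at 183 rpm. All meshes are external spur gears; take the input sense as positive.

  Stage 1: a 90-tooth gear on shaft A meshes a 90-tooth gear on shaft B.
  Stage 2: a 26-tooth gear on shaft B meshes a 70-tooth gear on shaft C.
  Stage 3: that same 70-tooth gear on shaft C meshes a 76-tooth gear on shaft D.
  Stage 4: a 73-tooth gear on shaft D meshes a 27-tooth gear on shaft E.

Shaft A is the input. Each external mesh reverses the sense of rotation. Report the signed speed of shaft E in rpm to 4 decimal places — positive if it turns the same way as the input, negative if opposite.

Stage 1 [90T→90T]: ω = 183.0000×90/90 = 183.0000 rpm, dir flips to −; running = −183.0000
Stage 2 [26T→70T]: ω = 183.0000×26/70 = 67.9714 rpm, dir flips to +; running = +67.9714
Stage 3 [70T→76T]: ω = 67.9714×70/76 = 62.6053 rpm, dir flips to −; running = −62.6053
Stage 4 [73T→27T]: ω = 62.6053×73/27 = 169.2661 rpm, dir flips to +; running = +169.2661

+169.2661 rpm (same as input, |ω| = 169.2661 rpm)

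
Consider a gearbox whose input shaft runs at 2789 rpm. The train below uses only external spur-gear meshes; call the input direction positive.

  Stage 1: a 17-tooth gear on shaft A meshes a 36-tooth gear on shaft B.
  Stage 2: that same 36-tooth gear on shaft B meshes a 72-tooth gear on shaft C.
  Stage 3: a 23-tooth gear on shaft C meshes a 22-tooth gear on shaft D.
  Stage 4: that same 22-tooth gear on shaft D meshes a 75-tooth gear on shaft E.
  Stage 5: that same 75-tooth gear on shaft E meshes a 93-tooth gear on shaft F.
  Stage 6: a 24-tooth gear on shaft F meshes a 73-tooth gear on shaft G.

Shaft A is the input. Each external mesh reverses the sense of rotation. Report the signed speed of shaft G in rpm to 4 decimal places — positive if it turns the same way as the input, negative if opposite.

+53.5424 rpm (same as input, |ω| = 53.5424 rpm)

Stage 1 [17T→36T]: ω = 2789.0000×17/36 = 1317.0278 rpm, dir flips to −; running = −1317.0278
Stage 2 [36T→72T]: ω = 1317.0278×36/72 = 658.5139 rpm, dir flips to +; running = +658.5139
Stage 3 [23T→22T]: ω = 658.5139×23/22 = 688.4463 rpm, dir flips to −; running = −688.4463
Stage 4 [22T→75T]: ω = 688.4463×22/75 = 201.9443 rpm, dir flips to +; running = +201.9443
Stage 5 [75T→93T]: ω = 201.9443×75/93 = 162.8583 rpm, dir flips to −; running = −162.8583
Stage 6 [24T→73T]: ω = 162.8583×24/73 = 53.5424 rpm, dir flips to +; running = +53.5424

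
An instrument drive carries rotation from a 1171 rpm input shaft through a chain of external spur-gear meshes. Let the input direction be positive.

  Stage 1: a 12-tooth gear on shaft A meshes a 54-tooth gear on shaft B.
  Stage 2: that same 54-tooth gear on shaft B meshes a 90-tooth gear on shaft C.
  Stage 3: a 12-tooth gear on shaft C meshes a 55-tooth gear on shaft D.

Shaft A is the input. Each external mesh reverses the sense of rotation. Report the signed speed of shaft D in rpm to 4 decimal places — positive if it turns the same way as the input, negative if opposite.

Stage 1 [12T→54T]: ω = 1171.0000×12/54 = 260.2222 rpm, dir flips to −; running = −260.2222
Stage 2 [54T→90T]: ω = 260.2222×54/90 = 156.1333 rpm, dir flips to +; running = +156.1333
Stage 3 [12T→55T]: ω = 156.1333×12/55 = 34.0655 rpm, dir flips to −; running = −34.0655

-34.0655 rpm (opposite to input, |ω| = 34.0655 rpm)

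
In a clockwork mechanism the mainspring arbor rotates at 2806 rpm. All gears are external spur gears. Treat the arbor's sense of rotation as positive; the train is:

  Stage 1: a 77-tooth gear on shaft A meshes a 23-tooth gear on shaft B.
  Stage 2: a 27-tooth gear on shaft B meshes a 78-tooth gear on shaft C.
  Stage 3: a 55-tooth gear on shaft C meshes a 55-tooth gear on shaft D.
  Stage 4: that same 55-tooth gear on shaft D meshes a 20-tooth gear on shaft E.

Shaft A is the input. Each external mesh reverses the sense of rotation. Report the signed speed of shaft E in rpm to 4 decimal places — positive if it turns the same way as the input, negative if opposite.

+8942.3654 rpm (same as input, |ω| = 8942.3654 rpm)

Stage 1 [77T→23T]: ω = 2806.0000×77/23 = 9394.0000 rpm, dir flips to −; running = −9394.0000
Stage 2 [27T→78T]: ω = 9394.0000×27/78 = 3251.7692 rpm, dir flips to +; running = +3251.7692
Stage 3 [55T→55T]: ω = 3251.7692×55/55 = 3251.7692 rpm, dir flips to −; running = −3251.7692
Stage 4 [55T→20T]: ω = 3251.7692×55/20 = 8942.3654 rpm, dir flips to +; running = +8942.3654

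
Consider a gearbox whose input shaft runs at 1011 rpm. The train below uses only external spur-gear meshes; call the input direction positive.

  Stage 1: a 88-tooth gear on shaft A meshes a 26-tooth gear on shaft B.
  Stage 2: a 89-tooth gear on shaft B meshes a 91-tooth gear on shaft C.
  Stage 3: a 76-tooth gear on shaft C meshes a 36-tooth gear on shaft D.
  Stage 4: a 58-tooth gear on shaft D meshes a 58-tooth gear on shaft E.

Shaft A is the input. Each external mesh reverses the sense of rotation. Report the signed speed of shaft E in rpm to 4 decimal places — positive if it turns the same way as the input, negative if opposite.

Stage 1 [88T→26T]: ω = 1011.0000×88/26 = 3421.8462 rpm, dir flips to −; running = −3421.8462
Stage 2 [89T→91T]: ω = 3421.8462×89/91 = 3346.6407 rpm, dir flips to +; running = +3346.6407
Stage 3 [76T→36T]: ω = 3346.6407×76/36 = 7065.1305 rpm, dir flips to −; running = −7065.1305
Stage 4 [58T→58T]: ω = 7065.1305×58/58 = 7065.1305 rpm, dir flips to +; running = +7065.1305

+7065.1305 rpm (same as input, |ω| = 7065.1305 rpm)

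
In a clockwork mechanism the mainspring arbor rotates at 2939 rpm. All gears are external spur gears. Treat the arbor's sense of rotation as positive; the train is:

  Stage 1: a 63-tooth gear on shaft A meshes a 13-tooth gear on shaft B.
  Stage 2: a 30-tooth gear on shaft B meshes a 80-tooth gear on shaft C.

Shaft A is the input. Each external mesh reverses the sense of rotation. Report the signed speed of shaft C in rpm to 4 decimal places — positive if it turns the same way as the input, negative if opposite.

+5341.0673 rpm (same as input, |ω| = 5341.0673 rpm)

Stage 1 [63T→13T]: ω = 2939.0000×63/13 = 14242.8462 rpm, dir flips to −; running = −14242.8462
Stage 2 [30T→80T]: ω = 14242.8462×30/80 = 5341.0673 rpm, dir flips to +; running = +5341.0673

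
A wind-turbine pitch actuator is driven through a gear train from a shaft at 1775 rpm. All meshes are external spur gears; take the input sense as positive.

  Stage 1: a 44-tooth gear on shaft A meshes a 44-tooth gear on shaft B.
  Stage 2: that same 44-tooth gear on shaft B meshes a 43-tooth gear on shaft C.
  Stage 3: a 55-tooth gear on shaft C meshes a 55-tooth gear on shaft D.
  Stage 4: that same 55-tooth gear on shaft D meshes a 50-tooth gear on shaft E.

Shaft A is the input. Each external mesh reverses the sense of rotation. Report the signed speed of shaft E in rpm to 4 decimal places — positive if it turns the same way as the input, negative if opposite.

+1997.9070 rpm (same as input, |ω| = 1997.9070 rpm)

Stage 1 [44T→44T]: ω = 1775.0000×44/44 = 1775.0000 rpm, dir flips to −; running = −1775.0000
Stage 2 [44T→43T]: ω = 1775.0000×44/43 = 1816.2791 rpm, dir flips to +; running = +1816.2791
Stage 3 [55T→55T]: ω = 1816.2791×55/55 = 1816.2791 rpm, dir flips to −; running = −1816.2791
Stage 4 [55T→50T]: ω = 1816.2791×55/50 = 1997.9070 rpm, dir flips to +; running = +1997.9070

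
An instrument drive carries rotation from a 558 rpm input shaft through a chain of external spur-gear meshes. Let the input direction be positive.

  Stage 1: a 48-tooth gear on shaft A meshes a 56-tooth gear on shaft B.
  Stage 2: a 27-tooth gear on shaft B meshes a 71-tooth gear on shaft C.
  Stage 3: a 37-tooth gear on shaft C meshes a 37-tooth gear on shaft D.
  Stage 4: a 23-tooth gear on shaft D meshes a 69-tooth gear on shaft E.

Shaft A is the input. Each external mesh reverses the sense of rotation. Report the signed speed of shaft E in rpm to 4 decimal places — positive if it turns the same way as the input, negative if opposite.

+60.6278 rpm (same as input, |ω| = 60.6278 rpm)

Stage 1 [48T→56T]: ω = 558.0000×48/56 = 478.2857 rpm, dir flips to −; running = −478.2857
Stage 2 [27T→71T]: ω = 478.2857×27/71 = 181.8833 rpm, dir flips to +; running = +181.8833
Stage 3 [37T→37T]: ω = 181.8833×37/37 = 181.8833 rpm, dir flips to −; running = −181.8833
Stage 4 [23T→69T]: ω = 181.8833×23/69 = 60.6278 rpm, dir flips to +; running = +60.6278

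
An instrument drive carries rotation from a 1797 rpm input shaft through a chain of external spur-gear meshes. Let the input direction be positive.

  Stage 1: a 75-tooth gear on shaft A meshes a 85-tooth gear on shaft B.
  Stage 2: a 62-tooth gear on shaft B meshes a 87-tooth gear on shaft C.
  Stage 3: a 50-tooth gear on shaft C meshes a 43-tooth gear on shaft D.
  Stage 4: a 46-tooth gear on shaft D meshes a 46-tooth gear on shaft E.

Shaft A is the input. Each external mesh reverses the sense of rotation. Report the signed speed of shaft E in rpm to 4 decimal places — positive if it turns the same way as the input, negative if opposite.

Stage 1 [75T→85T]: ω = 1797.0000×75/85 = 1585.5882 rpm, dir flips to −; running = −1585.5882
Stage 2 [62T→87T]: ω = 1585.5882×62/87 = 1129.9594 rpm, dir flips to +; running = +1129.9594
Stage 3 [50T→43T]: ω = 1129.9594×50/43 = 1313.9063 rpm, dir flips to −; running = −1313.9063
Stage 4 [46T→46T]: ω = 1313.9063×46/46 = 1313.9063 rpm, dir flips to +; running = +1313.9063

+1313.9063 rpm (same as input, |ω| = 1313.9063 rpm)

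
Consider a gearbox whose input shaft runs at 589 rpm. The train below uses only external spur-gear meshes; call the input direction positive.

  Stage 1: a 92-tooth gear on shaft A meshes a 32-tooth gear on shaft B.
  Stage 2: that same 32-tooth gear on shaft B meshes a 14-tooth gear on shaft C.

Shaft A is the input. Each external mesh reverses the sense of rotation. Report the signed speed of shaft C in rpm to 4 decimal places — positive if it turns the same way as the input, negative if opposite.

+3870.5714 rpm (same as input, |ω| = 3870.5714 rpm)

Stage 1 [92T→32T]: ω = 589.0000×92/32 = 1693.3750 rpm, dir flips to −; running = −1693.3750
Stage 2 [32T→14T]: ω = 1693.3750×32/14 = 3870.5714 rpm, dir flips to +; running = +3870.5714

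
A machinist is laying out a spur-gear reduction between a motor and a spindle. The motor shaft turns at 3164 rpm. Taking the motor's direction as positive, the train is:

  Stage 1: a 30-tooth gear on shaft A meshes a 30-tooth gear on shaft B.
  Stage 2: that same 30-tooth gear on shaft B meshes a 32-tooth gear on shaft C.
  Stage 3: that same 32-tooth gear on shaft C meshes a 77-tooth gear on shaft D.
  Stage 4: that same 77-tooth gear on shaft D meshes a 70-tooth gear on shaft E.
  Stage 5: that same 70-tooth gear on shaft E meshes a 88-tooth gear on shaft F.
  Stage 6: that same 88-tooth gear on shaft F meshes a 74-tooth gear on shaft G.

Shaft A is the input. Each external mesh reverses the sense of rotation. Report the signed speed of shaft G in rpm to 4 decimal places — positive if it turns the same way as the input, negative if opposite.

+1282.7027 rpm (same as input, |ω| = 1282.7027 rpm)

Stage 1 [30T→30T]: ω = 3164.0000×30/30 = 3164.0000 rpm, dir flips to −; running = −3164.0000
Stage 2 [30T→32T]: ω = 3164.0000×30/32 = 2966.2500 rpm, dir flips to +; running = +2966.2500
Stage 3 [32T→77T]: ω = 2966.2500×32/77 = 1232.7273 rpm, dir flips to −; running = −1232.7273
Stage 4 [77T→70T]: ω = 1232.7273×77/70 = 1356.0000 rpm, dir flips to +; running = +1356.0000
Stage 5 [70T→88T]: ω = 1356.0000×70/88 = 1078.6364 rpm, dir flips to −; running = −1078.6364
Stage 6 [88T→74T]: ω = 1078.6364×88/74 = 1282.7027 rpm, dir flips to +; running = +1282.7027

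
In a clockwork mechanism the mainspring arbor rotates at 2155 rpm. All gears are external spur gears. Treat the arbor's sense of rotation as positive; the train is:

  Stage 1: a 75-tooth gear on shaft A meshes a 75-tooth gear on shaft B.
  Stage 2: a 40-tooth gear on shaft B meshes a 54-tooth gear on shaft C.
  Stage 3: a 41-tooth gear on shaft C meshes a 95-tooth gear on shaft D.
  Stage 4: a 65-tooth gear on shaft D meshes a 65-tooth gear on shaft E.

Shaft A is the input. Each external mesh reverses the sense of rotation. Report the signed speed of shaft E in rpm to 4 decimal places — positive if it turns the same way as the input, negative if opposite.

Stage 1 [75T→75T]: ω = 2155.0000×75/75 = 2155.0000 rpm, dir flips to −; running = −2155.0000
Stage 2 [40T→54T]: ω = 2155.0000×40/54 = 1596.2963 rpm, dir flips to +; running = +1596.2963
Stage 3 [41T→95T]: ω = 1596.2963×41/95 = 688.9279 rpm, dir flips to −; running = −688.9279
Stage 4 [65T→65T]: ω = 688.9279×65/65 = 688.9279 rpm, dir flips to +; running = +688.9279

+688.9279 rpm (same as input, |ω| = 688.9279 rpm)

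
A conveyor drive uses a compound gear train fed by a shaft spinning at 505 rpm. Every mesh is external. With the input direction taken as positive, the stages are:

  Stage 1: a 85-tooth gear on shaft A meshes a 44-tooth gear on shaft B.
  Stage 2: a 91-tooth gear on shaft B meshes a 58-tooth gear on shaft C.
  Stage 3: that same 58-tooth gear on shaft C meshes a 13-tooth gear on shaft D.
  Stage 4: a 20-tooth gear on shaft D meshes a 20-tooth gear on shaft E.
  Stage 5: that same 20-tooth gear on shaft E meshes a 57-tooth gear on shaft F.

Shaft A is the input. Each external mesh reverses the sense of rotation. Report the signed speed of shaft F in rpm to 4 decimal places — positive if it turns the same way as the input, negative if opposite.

-2396.1324 rpm (opposite to input, |ω| = 2396.1324 rpm)

Stage 1 [85T→44T]: ω = 505.0000×85/44 = 975.5682 rpm, dir flips to −; running = −975.5682
Stage 2 [91T→58T]: ω = 975.5682×91/58 = 1530.6328 rpm, dir flips to +; running = +1530.6328
Stage 3 [58T→13T]: ω = 1530.6328×58/13 = 6828.9773 rpm, dir flips to −; running = −6828.9773
Stage 4 [20T→20T]: ω = 6828.9773×20/20 = 6828.9773 rpm, dir flips to +; running = +6828.9773
Stage 5 [20T→57T]: ω = 6828.9773×20/57 = 2396.1324 rpm, dir flips to −; running = −2396.1324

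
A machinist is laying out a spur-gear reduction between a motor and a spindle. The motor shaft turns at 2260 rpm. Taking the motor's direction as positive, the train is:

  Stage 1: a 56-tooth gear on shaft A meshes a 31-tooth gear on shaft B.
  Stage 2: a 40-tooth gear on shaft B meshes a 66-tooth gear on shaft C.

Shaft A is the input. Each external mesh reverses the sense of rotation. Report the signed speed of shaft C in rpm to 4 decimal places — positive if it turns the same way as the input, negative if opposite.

+2474.2913 rpm (same as input, |ω| = 2474.2913 rpm)

Stage 1 [56T→31T]: ω = 2260.0000×56/31 = 4082.5806 rpm, dir flips to −; running = −4082.5806
Stage 2 [40T→66T]: ω = 4082.5806×40/66 = 2474.2913 rpm, dir flips to +; running = +2474.2913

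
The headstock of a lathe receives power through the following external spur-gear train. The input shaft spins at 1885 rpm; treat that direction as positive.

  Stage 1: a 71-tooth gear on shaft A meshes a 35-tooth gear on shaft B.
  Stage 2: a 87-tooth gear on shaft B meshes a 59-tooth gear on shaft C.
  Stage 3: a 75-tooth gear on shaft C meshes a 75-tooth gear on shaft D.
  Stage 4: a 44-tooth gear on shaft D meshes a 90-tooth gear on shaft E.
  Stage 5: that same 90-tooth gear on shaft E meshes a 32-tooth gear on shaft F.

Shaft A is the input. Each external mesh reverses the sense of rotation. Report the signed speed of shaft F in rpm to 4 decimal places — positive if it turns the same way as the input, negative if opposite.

Stage 1 [71T→35T]: ω = 1885.0000×71/35 = 3823.8571 rpm, dir flips to −; running = −3823.8571
Stage 2 [87T→59T]: ω = 3823.8571×87/59 = 5638.5690 rpm, dir flips to +; running = +5638.5690
Stage 3 [75T→75T]: ω = 5638.5690×75/75 = 5638.5690 rpm, dir flips to −; running = −5638.5690
Stage 4 [44T→90T]: ω = 5638.5690×44/90 = 2756.6337 rpm, dir flips to +; running = +2756.6337
Stage 5 [90T→32T]: ω = 2756.6337×90/32 = 7753.0324 rpm, dir flips to −; running = −7753.0324

-7753.0324 rpm (opposite to input, |ω| = 7753.0324 rpm)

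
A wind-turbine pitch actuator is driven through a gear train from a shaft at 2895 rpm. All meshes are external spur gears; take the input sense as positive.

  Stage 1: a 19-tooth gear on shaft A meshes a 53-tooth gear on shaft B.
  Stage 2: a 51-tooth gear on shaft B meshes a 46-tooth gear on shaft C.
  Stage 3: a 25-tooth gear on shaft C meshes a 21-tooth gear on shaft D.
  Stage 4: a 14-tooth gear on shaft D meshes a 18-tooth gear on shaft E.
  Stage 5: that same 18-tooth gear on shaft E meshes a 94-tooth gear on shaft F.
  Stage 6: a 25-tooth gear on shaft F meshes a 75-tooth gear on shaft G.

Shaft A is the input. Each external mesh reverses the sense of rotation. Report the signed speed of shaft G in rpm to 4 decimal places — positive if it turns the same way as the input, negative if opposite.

+68.0046 rpm (same as input, |ω| = 68.0046 rpm)

Stage 1 [19T→53T]: ω = 2895.0000×19/53 = 1037.8302 rpm, dir flips to −; running = −1037.8302
Stage 2 [51T→46T]: ω = 1037.8302×51/46 = 1150.6378 rpm, dir flips to +; running = +1150.6378
Stage 3 [25T→21T]: ω = 1150.6378×25/21 = 1369.8069 rpm, dir flips to −; running = −1369.8069
Stage 4 [14T→18T]: ω = 1369.8069×14/18 = 1065.4054 rpm, dir flips to +; running = +1065.4054
Stage 5 [18T→94T]: ω = 1065.4054×18/94 = 204.0138 rpm, dir flips to −; running = −204.0138
Stage 6 [25T→75T]: ω = 204.0138×25/75 = 68.0046 rpm, dir flips to +; running = +68.0046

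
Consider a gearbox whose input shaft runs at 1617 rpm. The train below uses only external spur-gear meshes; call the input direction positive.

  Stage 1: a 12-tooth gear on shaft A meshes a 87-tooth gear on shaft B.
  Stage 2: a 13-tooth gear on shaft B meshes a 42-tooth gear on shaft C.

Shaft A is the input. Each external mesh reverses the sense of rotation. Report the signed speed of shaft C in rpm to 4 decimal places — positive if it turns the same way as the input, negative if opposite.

Stage 1 [12T→87T]: ω = 1617.0000×12/87 = 223.0345 rpm, dir flips to −; running = −223.0345
Stage 2 [13T→42T]: ω = 223.0345×13/42 = 69.0345 rpm, dir flips to +; running = +69.0345

+69.0345 rpm (same as input, |ω| = 69.0345 rpm)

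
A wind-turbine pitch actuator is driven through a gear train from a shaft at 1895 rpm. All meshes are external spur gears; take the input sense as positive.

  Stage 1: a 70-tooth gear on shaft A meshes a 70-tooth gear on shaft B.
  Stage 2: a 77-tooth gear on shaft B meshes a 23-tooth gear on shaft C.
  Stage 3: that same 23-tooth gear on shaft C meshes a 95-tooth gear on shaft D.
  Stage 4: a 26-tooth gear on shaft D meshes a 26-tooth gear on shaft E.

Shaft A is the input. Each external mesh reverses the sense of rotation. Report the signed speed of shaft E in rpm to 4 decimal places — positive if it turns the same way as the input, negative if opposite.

Stage 1 [70T→70T]: ω = 1895.0000×70/70 = 1895.0000 rpm, dir flips to −; running = −1895.0000
Stage 2 [77T→23T]: ω = 1895.0000×77/23 = 6344.1304 rpm, dir flips to +; running = +6344.1304
Stage 3 [23T→95T]: ω = 6344.1304×23/95 = 1535.9474 rpm, dir flips to −; running = −1535.9474
Stage 4 [26T→26T]: ω = 1535.9474×26/26 = 1535.9474 rpm, dir flips to +; running = +1535.9474

+1535.9474 rpm (same as input, |ω| = 1535.9474 rpm)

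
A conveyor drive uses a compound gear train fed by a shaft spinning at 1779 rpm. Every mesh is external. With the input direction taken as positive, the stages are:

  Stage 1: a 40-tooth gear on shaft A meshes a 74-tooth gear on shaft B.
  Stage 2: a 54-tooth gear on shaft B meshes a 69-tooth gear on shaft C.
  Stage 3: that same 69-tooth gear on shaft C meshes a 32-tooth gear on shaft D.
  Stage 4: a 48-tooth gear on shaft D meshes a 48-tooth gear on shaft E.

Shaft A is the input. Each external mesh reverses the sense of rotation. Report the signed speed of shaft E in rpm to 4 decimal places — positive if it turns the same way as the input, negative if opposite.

+1622.7365 rpm (same as input, |ω| = 1622.7365 rpm)

Stage 1 [40T→74T]: ω = 1779.0000×40/74 = 961.6216 rpm, dir flips to −; running = −961.6216
Stage 2 [54T→69T]: ω = 961.6216×54/69 = 752.5734 rpm, dir flips to +; running = +752.5734
Stage 3 [69T→32T]: ω = 752.5734×69/32 = 1622.7365 rpm, dir flips to −; running = −1622.7365
Stage 4 [48T→48T]: ω = 1622.7365×48/48 = 1622.7365 rpm, dir flips to +; running = +1622.7365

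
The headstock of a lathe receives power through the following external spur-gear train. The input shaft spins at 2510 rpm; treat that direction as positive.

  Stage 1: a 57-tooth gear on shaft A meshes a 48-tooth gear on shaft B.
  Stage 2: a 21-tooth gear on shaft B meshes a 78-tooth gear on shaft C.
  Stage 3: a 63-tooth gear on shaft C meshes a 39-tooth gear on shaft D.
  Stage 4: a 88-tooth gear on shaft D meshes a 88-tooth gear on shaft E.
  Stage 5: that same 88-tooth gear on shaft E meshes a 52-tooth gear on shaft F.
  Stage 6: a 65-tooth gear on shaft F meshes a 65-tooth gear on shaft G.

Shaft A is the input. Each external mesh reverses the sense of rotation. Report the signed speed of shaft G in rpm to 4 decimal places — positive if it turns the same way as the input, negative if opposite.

Stage 1 [57T→48T]: ω = 2510.0000×57/48 = 2980.6250 rpm, dir flips to −; running = −2980.6250
Stage 2 [21T→78T]: ω = 2980.6250×21/78 = 802.4760 rpm, dir flips to +; running = +802.4760
Stage 3 [63T→39T]: ω = 802.4760×63/39 = 1296.3073 rpm, dir flips to −; running = −1296.3073
Stage 4 [88T→88T]: ω = 1296.3073×88/88 = 1296.3073 rpm, dir flips to +; running = +1296.3073
Stage 5 [88T→52T]: ω = 1296.3073×88/52 = 2193.7509 rpm, dir flips to −; running = −2193.7509
Stage 6 [65T→65T]: ω = 2193.7509×65/65 = 2193.7509 rpm, dir flips to +; running = +2193.7509

+2193.7509 rpm (same as input, |ω| = 2193.7509 rpm)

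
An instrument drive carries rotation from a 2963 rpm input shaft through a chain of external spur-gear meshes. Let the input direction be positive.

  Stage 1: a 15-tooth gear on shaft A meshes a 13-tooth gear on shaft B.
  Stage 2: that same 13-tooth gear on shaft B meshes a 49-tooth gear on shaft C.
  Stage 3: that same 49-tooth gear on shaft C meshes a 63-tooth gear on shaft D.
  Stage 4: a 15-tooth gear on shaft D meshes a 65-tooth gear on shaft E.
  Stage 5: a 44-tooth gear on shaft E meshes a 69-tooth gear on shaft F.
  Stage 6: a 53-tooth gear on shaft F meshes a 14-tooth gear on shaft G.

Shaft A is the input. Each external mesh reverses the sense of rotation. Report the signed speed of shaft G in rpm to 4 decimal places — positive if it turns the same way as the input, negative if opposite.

Stage 1 [15T→13T]: ω = 2963.0000×15/13 = 3418.8462 rpm, dir flips to −; running = −3418.8462
Stage 2 [13T→49T]: ω = 3418.8462×13/49 = 907.0408 rpm, dir flips to +; running = +907.0408
Stage 3 [49T→63T]: ω = 907.0408×49/63 = 705.4762 rpm, dir flips to −; running = −705.4762
Stage 4 [15T→65T]: ω = 705.4762×15/65 = 162.8022 rpm, dir flips to +; running = +162.8022
Stage 5 [44T→69T]: ω = 162.8022×44/69 = 103.8159 rpm, dir flips to −; running = −103.8159
Stage 6 [53T→14T]: ω = 103.8159×53/14 = 393.0173 rpm, dir flips to +; running = +393.0173

+393.0173 rpm (same as input, |ω| = 393.0173 rpm)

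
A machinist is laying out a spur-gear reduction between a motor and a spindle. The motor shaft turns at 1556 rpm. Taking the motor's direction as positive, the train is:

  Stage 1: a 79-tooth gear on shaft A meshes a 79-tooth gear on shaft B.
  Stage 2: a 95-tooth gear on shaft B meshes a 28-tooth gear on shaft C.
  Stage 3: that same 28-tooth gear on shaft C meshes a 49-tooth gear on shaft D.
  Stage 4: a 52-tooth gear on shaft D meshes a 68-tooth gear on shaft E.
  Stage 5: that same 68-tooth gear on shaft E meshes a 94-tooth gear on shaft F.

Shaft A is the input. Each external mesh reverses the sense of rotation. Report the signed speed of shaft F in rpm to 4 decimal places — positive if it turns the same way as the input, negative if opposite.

Stage 1 [79T→79T]: ω = 1556.0000×79/79 = 1556.0000 rpm, dir flips to −; running = −1556.0000
Stage 2 [95T→28T]: ω = 1556.0000×95/28 = 5279.2857 rpm, dir flips to +; running = +5279.2857
Stage 3 [28T→49T]: ω = 5279.2857×28/49 = 3016.7347 rpm, dir flips to −; running = −3016.7347
Stage 4 [52T→68T]: ω = 3016.7347×52/68 = 2306.9148 rpm, dir flips to +; running = +2306.9148
Stage 5 [68T→94T]: ω = 2306.9148×68/94 = 1668.8320 rpm, dir flips to −; running = −1668.8320

-1668.8320 rpm (opposite to input, |ω| = 1668.8320 rpm)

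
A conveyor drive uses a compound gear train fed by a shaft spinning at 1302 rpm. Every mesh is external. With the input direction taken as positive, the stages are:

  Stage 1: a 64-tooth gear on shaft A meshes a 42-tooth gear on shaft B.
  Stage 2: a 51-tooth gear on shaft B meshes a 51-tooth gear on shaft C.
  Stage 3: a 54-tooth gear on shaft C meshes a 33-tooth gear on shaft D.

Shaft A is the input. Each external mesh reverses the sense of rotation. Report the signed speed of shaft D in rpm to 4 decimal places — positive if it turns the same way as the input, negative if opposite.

Stage 1 [64T→42T]: ω = 1302.0000×64/42 = 1984.0000 rpm, dir flips to −; running = −1984.0000
Stage 2 [51T→51T]: ω = 1984.0000×51/51 = 1984.0000 rpm, dir flips to +; running = +1984.0000
Stage 3 [54T→33T]: ω = 1984.0000×54/33 = 3246.5455 rpm, dir flips to −; running = −3246.5455

-3246.5455 rpm (opposite to input, |ω| = 3246.5455 rpm)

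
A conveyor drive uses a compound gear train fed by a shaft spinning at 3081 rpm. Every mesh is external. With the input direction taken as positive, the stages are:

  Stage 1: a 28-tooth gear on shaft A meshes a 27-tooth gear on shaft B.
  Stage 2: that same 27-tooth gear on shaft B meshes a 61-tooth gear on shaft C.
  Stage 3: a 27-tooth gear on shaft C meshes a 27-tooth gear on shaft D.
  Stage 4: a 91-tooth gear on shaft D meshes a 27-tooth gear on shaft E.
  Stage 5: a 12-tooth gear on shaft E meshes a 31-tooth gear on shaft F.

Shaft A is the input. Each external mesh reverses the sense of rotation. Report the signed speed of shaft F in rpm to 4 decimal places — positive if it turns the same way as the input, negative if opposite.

Stage 1 [28T→27T]: ω = 3081.0000×28/27 = 3195.1111 rpm, dir flips to −; running = −3195.1111
Stage 2 [27T→61T]: ω = 3195.1111×27/61 = 1414.2295 rpm, dir flips to +; running = +1414.2295
Stage 3 [27T→27T]: ω = 1414.2295×27/27 = 1414.2295 rpm, dir flips to −; running = −1414.2295
Stage 4 [91T→27T]: ω = 1414.2295×91/27 = 4766.4772 rpm, dir flips to +; running = +4766.4772
Stage 5 [12T→31T]: ω = 4766.4772×12/31 = 1845.0880 rpm, dir flips to −; running = −1845.0880

-1845.0880 rpm (opposite to input, |ω| = 1845.0880 rpm)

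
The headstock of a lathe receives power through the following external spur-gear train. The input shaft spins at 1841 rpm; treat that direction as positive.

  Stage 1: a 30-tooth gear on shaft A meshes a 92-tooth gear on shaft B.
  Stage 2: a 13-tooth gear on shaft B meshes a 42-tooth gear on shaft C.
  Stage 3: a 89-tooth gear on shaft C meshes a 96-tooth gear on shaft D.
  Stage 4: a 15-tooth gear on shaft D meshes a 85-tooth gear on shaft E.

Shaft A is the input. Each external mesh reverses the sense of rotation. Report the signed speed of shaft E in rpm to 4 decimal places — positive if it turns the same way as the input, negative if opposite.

Stage 1 [30T→92T]: ω = 1841.0000×30/92 = 600.3261 rpm, dir flips to −; running = −600.3261
Stage 2 [13T→42T]: ω = 600.3261×13/42 = 185.8152 rpm, dir flips to +; running = +185.8152
Stage 3 [89T→96T]: ω = 185.8152×89/96 = 172.2662 rpm, dir flips to −; running = −172.2662
Stage 4 [15T→85T]: ω = 172.2662×15/85 = 30.3999 rpm, dir flips to +; running = +30.3999

+30.3999 rpm (same as input, |ω| = 30.3999 rpm)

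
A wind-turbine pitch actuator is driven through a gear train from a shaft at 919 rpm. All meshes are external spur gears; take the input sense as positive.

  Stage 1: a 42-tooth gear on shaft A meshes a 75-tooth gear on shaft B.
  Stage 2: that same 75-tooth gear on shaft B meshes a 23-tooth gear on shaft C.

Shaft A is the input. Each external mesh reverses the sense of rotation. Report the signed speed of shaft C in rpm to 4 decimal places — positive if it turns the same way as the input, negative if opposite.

+1678.1739 rpm (same as input, |ω| = 1678.1739 rpm)

Stage 1 [42T→75T]: ω = 919.0000×42/75 = 514.6400 rpm, dir flips to −; running = −514.6400
Stage 2 [75T→23T]: ω = 514.6400×75/23 = 1678.1739 rpm, dir flips to +; running = +1678.1739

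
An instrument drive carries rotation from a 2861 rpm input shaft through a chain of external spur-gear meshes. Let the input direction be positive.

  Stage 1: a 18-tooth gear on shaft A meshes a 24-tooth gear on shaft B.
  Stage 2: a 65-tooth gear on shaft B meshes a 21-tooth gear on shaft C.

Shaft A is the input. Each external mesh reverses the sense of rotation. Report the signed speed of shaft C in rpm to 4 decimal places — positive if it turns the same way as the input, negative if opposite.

Stage 1 [18T→24T]: ω = 2861.0000×18/24 = 2145.7500 rpm, dir flips to −; running = −2145.7500
Stage 2 [65T→21T]: ω = 2145.7500×65/21 = 6641.6071 rpm, dir flips to +; running = +6641.6071

+6641.6071 rpm (same as input, |ω| = 6641.6071 rpm)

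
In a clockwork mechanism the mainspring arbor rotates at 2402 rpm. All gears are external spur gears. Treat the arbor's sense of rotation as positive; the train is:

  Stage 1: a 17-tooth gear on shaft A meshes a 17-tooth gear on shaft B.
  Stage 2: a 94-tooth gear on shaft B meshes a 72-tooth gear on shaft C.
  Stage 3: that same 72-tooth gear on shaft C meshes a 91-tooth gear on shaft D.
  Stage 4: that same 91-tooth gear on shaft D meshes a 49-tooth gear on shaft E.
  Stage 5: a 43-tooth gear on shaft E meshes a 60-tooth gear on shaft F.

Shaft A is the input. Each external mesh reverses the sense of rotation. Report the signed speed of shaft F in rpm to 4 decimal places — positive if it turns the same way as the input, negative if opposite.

Stage 1 [17T→17T]: ω = 2402.0000×17/17 = 2402.0000 rpm, dir flips to −; running = −2402.0000
Stage 2 [94T→72T]: ω = 2402.0000×94/72 = 3135.9444 rpm, dir flips to +; running = +3135.9444
Stage 3 [72T→91T]: ω = 3135.9444×72/91 = 2481.1868 rpm, dir flips to −; running = −2481.1868
Stage 4 [91T→49T]: ω = 2481.1868×91/49 = 4607.9184 rpm, dir flips to +; running = +4607.9184
Stage 5 [43T→60T]: ω = 4607.9184×43/60 = 3302.3415 rpm, dir flips to −; running = −3302.3415

-3302.3415 rpm (opposite to input, |ω| = 3302.3415 rpm)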